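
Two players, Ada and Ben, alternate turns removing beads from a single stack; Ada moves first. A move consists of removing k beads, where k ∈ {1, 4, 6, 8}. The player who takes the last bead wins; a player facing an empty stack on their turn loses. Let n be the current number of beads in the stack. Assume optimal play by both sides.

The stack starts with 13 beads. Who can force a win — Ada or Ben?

Ada wins.

Work bottom-up. With no move the player to move loses. Otherwise the position is W if at least one move leads to an L position for the opponent, and L if every move leads to a W.
n=0: no move → L
n=1: W (go to 0, an L position)
n=2: L (sole option 1(W) is W)
n=3: W (go to 2, an L position)
n=4: W (go to 0, an L position)
n=5: L (options 4(W), 1(W) are all W)
n=6: W (go to 5, an L position)
n=7: L (options 6(W), 3(W), 1(W) are all W)
n=8: W (go to 7, an L position)
n=9: W (go to 5, an L position)
n=10: W (go to 2, an L position)
n=11: W (go to 7, an L position)
n=12: L (options 11(W), 8(W), 6(W), 4(W) are all W)
n=13: W (go to 12, an L position)
The starting position 13 is W: Ada should remove 1, leaving 12, handing over an L position.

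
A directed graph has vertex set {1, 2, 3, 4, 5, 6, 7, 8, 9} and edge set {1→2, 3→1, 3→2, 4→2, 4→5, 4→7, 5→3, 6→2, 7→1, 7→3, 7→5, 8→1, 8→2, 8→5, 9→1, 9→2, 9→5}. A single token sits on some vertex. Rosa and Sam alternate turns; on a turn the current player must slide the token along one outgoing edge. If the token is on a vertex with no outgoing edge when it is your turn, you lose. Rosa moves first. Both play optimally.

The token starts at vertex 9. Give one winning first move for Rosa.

Positions with no move are L. A position that does have a move is losing for the player to move precisely when every available move leads to a winning position for the opponent. Fill in the labels:
Every edge goes from a vertex to one that appears earlier in the order 2, 1, 3, 5, 9, 7, 8, 6, 4, so processing vertices in that order labels each vertex after all of its successors.
2: no outgoing edge → L
1: →2(L), so W
3: →2(L), so W
5: →3(W) only, which is W, so L
9: →5(L), so W
7: →5(L), so W
8: →5(L), so W
6: →2(L), so W
4: →5(L), so W
From 9, the L positions reachable in one move are: 5, 2. Any move reaching one of these is winning.

Move to 5.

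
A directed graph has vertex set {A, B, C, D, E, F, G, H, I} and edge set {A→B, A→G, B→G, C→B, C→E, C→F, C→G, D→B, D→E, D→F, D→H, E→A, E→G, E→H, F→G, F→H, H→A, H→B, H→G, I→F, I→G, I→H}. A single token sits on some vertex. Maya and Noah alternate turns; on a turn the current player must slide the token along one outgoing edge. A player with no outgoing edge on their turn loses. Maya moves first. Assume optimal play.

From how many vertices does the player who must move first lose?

2

Work bottom-up. With no move the player to move loses. Otherwise the position is W if at least one move leads to an L position for the opponent, and L if every move leads to a W.
Every edge goes from a vertex to one that appears earlier in the order G, B, A, H, F, E, D, C, I, so processing vertices in that order labels each vertex after all of its successors.
G: no outgoing edge → L
B: reaches L-position G → W
A: reaches L-position G → W
H: reaches L-position G → W
F: reaches L-position G → W
E: reaches L-position G → W
D: only reaches E(W), F(W), H(W), B(W), all W → L
C: reaches L-position G → W
I: reaches L-position G → W
The L vertices are D, G; that is 2 in all.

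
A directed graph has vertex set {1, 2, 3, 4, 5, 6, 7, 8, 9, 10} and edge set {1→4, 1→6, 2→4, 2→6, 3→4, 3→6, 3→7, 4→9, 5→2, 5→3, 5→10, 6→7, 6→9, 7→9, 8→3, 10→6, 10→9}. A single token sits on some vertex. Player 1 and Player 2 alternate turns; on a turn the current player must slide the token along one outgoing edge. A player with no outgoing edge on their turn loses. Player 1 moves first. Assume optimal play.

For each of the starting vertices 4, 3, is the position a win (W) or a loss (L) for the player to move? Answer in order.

Use the standard recursion: the mover loses at a terminal position; elsewhere, the mover wins exactly when some move hands the opponent an L position.
Every edge goes from a vertex to one that appears earlier in the order 9, 7, 4, 6, 3, 10, 2, 5, 1, 8, so processing vertices in that order labels each vertex after all of its successors.
9: no outgoing edge → L
7: reaches L-position 9 → W
4: reaches L-position 9 → W
6: reaches L-position 9 → W
3: only reaches 6(W), 4(W), 7(W), all W → L
10: reaches L-position 9 → W
2: only reaches 6(W), 4(W), all W → L
5: reaches L-position 2 → W
1: only reaches 6(W), 4(W), all W → L
8: reaches L-position 3 → W

4: W, 3: L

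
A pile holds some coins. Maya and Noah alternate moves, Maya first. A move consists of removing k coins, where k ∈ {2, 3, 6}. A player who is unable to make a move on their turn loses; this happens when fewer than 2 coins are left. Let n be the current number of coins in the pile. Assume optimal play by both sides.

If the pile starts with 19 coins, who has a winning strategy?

Positions with no move are L. A position that does have a move is losing for the player to move precisely when every available move leads to a winning position for the opponent. Fill in the labels:
n=0: no move → L
n=1: no move → L
n=2: W (go to 0, an L position)
n=3: W (go to 1, an L position)
n=4: W (go to 1, an L position)
n=5: L (options 3(W), 2(W) are all W)
n=6: W (go to 0, an L position)
n=7: W (go to 5, an L position)
n=8: W (go to 5, an L position)
n=9: L (options 7(W), 6(W), 3(W) are all W)
n=10: L (options 8(W), 7(W), 4(W) are all W)
n=11: W (go to 9, an L position)
n=12: W (go to 10, an L position)
n=13: W (go to 10, an L position)
n=14: L (options 12(W), 11(W), 8(W) are all W)
n=15: W (go to 9, an L position)
n=16: W (go to 14, an L position)
n=17: W (go to 14, an L position)
n=18: L (options 16(W), 15(W), 12(W) are all W)
n=19: L (options 17(W), 16(W), 13(W) are all W)
The starting position 19 is L: whatever Maya does, the opponent receives a W position.

Noah wins.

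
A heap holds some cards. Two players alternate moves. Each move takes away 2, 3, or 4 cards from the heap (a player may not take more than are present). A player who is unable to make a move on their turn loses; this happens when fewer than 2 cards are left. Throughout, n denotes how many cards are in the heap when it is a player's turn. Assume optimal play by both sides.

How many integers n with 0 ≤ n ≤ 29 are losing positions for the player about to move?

Compute win/loss labels from the base case upward. A position with no move is L. Any other position is W if it can reach an L in one move, else L.
n=0: no move → L
n=1: no move → L
n=2: can move to 0, which is L ⇒ W
n=3: can move to 1, which is L ⇒ W
n=4: can move to 1, which is L ⇒ W
n=5: can move to 1, which is L ⇒ W
n=6: moves to 4(W), 3(W), 2(W); every one is W ⇒ L
n=7: moves to 5(W), 4(W), 3(W); every one is W ⇒ L
n=8: can move to 6, which is L ⇒ W
n=9: can move to 7, which is L ⇒ W
n=10: can move to 7, which is L ⇒ W
n=11: can move to 7, which is L ⇒ W
n=12: moves to 10(W), 9(W), 8(W); every one is W ⇒ L
n=13: moves to 11(W), 10(W), 9(W); every one is W ⇒ L
n=14: can move to 12, which is L ⇒ W
n=15: can move to 13, which is L ⇒ W
n=16: can move to 13, which is L ⇒ W
n=17: can move to 13, which is L ⇒ W
n=18: moves to 16(W), 15(W), 14(W); every one is W ⇒ L
n=19: moves to 17(W), 16(W), 15(W); every one is W ⇒ L
n=20: can move to 18, which is L ⇒ W
n=21: can move to 19, which is L ⇒ W
n=22: can move to 19, which is L ⇒ W
n=23: can move to 19, which is L ⇒ W
n=24: moves to 22(W), 21(W), 20(W); every one is W ⇒ L
n=25: moves to 23(W), 22(W), 21(W); every one is W ⇒ L
n=26: can move to 24, which is L ⇒ W
n=27: can move to 25, which is L ⇒ W
n=28: can move to 25, which is L ⇒ W
n=29: can move to 25, which is L ⇒ W
L entries with 0 ≤ n ≤ 29: n = 0, 1, 6, 7, 12, 13, 18, 19, 24, 25; that makes 10.

10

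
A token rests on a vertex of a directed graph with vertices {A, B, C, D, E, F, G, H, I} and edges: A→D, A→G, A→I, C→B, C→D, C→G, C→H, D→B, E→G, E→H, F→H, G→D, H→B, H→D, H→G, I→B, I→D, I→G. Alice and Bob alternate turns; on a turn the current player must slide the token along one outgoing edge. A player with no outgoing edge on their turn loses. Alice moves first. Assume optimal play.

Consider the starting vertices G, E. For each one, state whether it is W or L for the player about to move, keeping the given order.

G: L, E: W

Label each position W (a win for the player to move) or L (a loss). A position with no legal move is L; any other position is W exactly when some move reaches an L, and L when every move reaches a W.
Every edge goes from a vertex to one that appears earlier in the order B, D, G, H, I, C, F, E, A, so processing vertices in that order labels each vertex after all of its successors.
B: no outgoing edge → L
D: reaches L-position B → W
G: only reaches D(W), which is W → L
H: reaches L-position G → W
I: reaches L-position G → W
C: reaches L-position G → W
F: only reaches H(W), which is W → L
E: reaches L-position G → W
A: reaches L-position G → W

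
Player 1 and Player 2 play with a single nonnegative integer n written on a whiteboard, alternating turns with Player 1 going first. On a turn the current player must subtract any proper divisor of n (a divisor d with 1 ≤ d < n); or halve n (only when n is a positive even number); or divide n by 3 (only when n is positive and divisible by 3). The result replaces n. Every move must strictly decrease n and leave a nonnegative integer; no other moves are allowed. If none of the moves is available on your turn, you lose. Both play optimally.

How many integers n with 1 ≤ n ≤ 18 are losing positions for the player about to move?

8

Compute win/loss labels from the base case upward. A position with no move is L. Any other position is W if it can reach an L in one move, else L.
n=0: no move → L
n=1: no move → L
n=2: →1(L), so W
n=3: →1(L), so W
n=4: →2(W), 3(W) — all W, so L
n=5: →4(L), so W
n=6: →4(L), so W
n=7: →6(W) only, which is W, so L
n=8: →4(L), so W
n=9: →3(W), 6(W), 8(W) — all W, so L
n=10: →9(L), so W
n=11: →10(W) only, which is W, so L
n=12: →4(L), so W
n=13: →12(W) only, which is W, so L
n=14: →7(L), so W
n=15: →5(W), 10(W), 12(W), 14(W) — all W, so L
n=16: →15(L), so W
n=17: →16(W) only, which is W, so L
n=18: →9(L), so W
L entries with 1 ≤ n ≤ 18 (n=0 is outside the asked range and is not counted): n = 1, 4, 7, 9, 11, 13, 15, 17; that makes 8.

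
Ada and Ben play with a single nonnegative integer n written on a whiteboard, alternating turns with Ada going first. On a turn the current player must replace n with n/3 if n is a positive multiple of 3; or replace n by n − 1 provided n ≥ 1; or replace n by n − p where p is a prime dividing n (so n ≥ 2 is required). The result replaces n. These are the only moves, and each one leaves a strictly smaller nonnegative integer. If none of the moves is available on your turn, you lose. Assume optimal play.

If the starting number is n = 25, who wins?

Compute win/loss labels from the base case upward. A position with no move is L. Any other position is W if it can reach an L in one move, else L.
n=0: no move → L
n=1: can move to 0, which is L ⇒ W
n=2: can move to 0, which is L ⇒ W
n=3: can move to 0, which is L ⇒ W
n=4: moves to 2(W), 3(W); every one is W ⇒ L
n=5: can move to 0, which is L ⇒ W
n=6: can move to 4, which is L ⇒ W
n=7: can move to 0, which is L ⇒ W
n=8: moves to 6(W), 7(W); every one is W ⇒ L
n=9: can move to 8, which is L ⇒ W
n=10: can move to 8, which is L ⇒ W
n=11: can move to 0, which is L ⇒ W
n=12: can move to 4, which is L ⇒ W
n=13: can move to 0, which is L ⇒ W
n=14: moves to 7(W), 12(W), 13(W); every one is W ⇒ L
n=15: can move to 14, which is L ⇒ W
n=16: can move to 14, which is L ⇒ W
n=17: can move to 0, which is L ⇒ W
n=18: moves to 6(W), 15(W), 16(W), 17(W); every one is W ⇒ L
n=19: can move to 0, which is L ⇒ W
n=20: can move to 18, which is L ⇒ W
n=21: can move to 14, which is L ⇒ W
n=22: moves to 11(W), 20(W), 21(W); every one is W ⇒ L
n=23: can move to 0, which is L ⇒ W
n=24: can move to 8, which is L ⇒ W
n=25: moves to 20(W), 24(W); every one is W ⇒ L
The starting position 25 is L: whatever Ada does, the opponent receives a W position.

Ben wins.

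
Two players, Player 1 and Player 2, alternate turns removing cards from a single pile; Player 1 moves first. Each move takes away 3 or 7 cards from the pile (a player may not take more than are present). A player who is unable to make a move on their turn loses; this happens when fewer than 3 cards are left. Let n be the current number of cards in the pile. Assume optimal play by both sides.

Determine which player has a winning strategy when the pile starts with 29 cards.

Use the standard recursion: the mover loses at a terminal position; elsewhere, the mover wins exactly when some move hands the opponent an L position.
n=0: no move → L
n=1: no move → L
n=2: no move → L
n=3: reaches L-position 0 → W
n=4: reaches L-position 1 → W
n=5: reaches L-position 2 → W
n=6: only reaches 3(W), which is W → L
n=7: reaches L-position 0 → W
n=8: reaches L-position 1 → W
n=9: reaches L-position 6 → W
n=10: only reaches 7(W), 3(W), all W → L
n=11: only reaches 8(W), 4(W), all W → L
n=12: only reaches 9(W), 5(W), all W → L
n=13: reaches L-position 10 → W
n=14: reaches L-position 11 → W
n=15: reaches L-position 12 → W
n=16: only reaches 13(W), 9(W), all W → L
n=17: reaches L-position 10 → W
n=18: reaches L-position 11 → W
n=19: reaches L-position 16 → W
n=20: only reaches 17(W), 13(W), all W → L
n=21: only reaches 18(W), 14(W), all W → L
n=22: only reaches 19(W), 15(W), all W → L
n=23: reaches L-position 20 → W
n=24: reaches L-position 21 → W
n=25: reaches L-position 22 → W
n=26: only reaches 23(W), 19(W), all W → L
n=27: reaches L-position 20 → W
n=28: reaches L-position 21 → W
n=29: reaches L-position 26 → W
The starting position 29 is W: Player 1 should remove 3, leaving 26, handing over an L position.

Player 1 wins.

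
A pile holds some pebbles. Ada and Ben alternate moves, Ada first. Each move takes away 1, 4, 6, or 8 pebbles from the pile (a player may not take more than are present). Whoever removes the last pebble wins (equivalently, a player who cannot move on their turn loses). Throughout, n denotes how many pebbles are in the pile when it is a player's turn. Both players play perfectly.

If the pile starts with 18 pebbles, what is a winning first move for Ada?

Compute win/loss labels from the base case upward. A position with no move is L. Any other position is W if it can reach an L in one move, else L.
n=0: no move → L
n=1: reaches L-position 0 → W
n=2: only reaches 1(W), which is W → L
n=3: reaches L-position 2 → W
n=4: reaches L-position 0 → W
n=5: only reaches 4(W), 1(W), all W → L
n=6: reaches L-position 5 → W
n=7: only reaches 6(W), 3(W), 1(W), all W → L
n=8: reaches L-position 7 → W
n=9: reaches L-position 5 → W
n=10: reaches L-position 2 → W
n=11: reaches L-position 7 → W
n=12: only reaches 11(W), 8(W), 6(W), 4(W), all W → L
n=13: reaches L-position 12 → W
n=14: only reaches 13(W), 10(W), 8(W), 6(W), all W → L
n=15: reaches L-position 14 → W
n=16: reaches L-position 12 → W
n=17: only reaches 16(W), 13(W), 11(W), 9(W), all W → L
n=18: reaches L-position 17 → W
From 18, the L positions reachable in one move are: 17, 14, 12. Any move reaching one of these is winning.

Remove 1, leaving 17.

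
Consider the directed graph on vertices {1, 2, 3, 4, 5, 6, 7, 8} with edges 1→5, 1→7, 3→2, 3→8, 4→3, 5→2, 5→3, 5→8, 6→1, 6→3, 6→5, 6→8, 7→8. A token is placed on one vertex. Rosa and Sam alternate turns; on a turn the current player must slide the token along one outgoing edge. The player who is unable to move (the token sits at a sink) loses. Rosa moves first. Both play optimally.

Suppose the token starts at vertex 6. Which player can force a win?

Rosa wins.

Work bottom-up. With no move the player to move loses. Otherwise the position is W if at least one move leads to an L position for the opponent, and L if every move leads to a W.
Every edge goes from a vertex to one that appears earlier in the order 2, 8, 3, 5, 4, 7, 1, 6, so processing vertices in that order labels each vertex after all of its successors.
2: no outgoing edge → L
8: no outgoing edge → L
3: reaches L-position 8 → W
5: reaches L-position 8 → W
4: only reaches 3(W), which is W → L
7: reaches L-position 8 → W
1: only reaches 7(W), 5(W), all W → L
6: reaches L-position 1 → W
The starting position 6 is W: Rosa should move to 1, handing over an L position.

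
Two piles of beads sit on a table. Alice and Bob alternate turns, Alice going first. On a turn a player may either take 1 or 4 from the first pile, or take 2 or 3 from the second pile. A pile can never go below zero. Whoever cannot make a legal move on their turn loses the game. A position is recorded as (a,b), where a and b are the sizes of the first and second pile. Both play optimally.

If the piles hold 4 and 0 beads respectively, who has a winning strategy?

Work bottom-up. With no move the player to move loses. Otherwise the position is W if at least one move leads to an L position for the opponent, and L if every move leads to a W.
No move ever increases a pile, so every position that can arise here has a ≤ 4 and b ≤ 0; it is enough to label the cells with 0 ≤ a ≤ 4 and 0 ≤ b ≤ 0.
Every move lowers a or b (never raises either), so fill the grid row by row in increasing a, and left to right within a row: each cell's successors are then already labelled.
      b=0
a=0:    L
a=1:    W
a=2:    L
a=3:    W
a=4:    W
Cells with no legal move (terminal, hence L): (0,0).
The remaining L cells, each justified by listing all of its moves:
(2,0): only reaches (1,0)(W), which is W → L
Every other cell has at least one move into one of the L cells above, so it is W.
The starting position (4,0) is W: Alice should move to (0,0), handing over an L position.

Alice wins.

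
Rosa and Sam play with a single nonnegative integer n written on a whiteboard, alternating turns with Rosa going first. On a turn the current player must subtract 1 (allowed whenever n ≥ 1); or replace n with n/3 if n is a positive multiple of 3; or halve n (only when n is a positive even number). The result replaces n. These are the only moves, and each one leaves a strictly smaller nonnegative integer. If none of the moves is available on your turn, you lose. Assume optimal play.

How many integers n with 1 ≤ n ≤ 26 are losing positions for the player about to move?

10

Label each position W (a win for the player to move) or L (a loss). A position with no legal move is L; any other position is W exactly when some move reaches an L, and L when every move reaches a W.
n=0: no move → L
n=1: W (go to 0, an L position)
n=2: L (sole option 1(W) is W)
n=3: W (go to 2, an L position)
n=4: W (go to 2, an L position)
n=5: L (sole option 4(W) is W)
n=6: W (go to 2, an L position)
n=7: L (sole option 6(W) is W)
n=8: W (go to 7, an L position)
n=9: L (options 3(W), 8(W) are all W)
n=10: W (go to 5, an L position)
n=11: L (sole option 10(W) is W)
n=12: W (go to 11, an L position)
n=13: L (sole option 12(W) is W)
n=14: W (go to 7, an L position)
n=15: W (go to 5, an L position)
n=16: L (options 8(W), 15(W) are all W)
n=17: W (go to 16, an L position)
n=18: W (go to 9, an L position)
n=19: L (sole option 18(W) is W)
n=20: W (go to 19, an L position)
n=21: W (go to 7, an L position)
n=22: W (go to 11, an L position)
n=23: L (sole option 22(W) is W)
n=24: W (go to 23, an L position)
n=25: L (sole option 24(W) is W)
n=26: W (go to 13, an L position)
L entries with 1 ≤ n ≤ 26 (n=0 is outside the asked range and is not counted): n = 2, 5, 7, 9, 11, 13, 16, 19, 23, 25; that makes 10.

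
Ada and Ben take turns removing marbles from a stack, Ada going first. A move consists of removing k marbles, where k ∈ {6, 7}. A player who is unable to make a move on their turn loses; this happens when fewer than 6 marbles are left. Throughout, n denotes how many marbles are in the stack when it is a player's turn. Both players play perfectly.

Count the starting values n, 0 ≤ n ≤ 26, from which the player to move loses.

13

Use the standard recursion: the mover loses at a terminal position; elsewhere, the mover wins exactly when some move hands the opponent an L position.
n=0: no move → L
n=1: no move → L
n=2: no move → L
n=3: no move → L
n=4: no move → L
n=5: no move → L
n=6: →0(L), so W
n=7: →1(L), so W
n=8: →2(L), so W
n=9: →3(L), so W
n=10: →4(L), so W
n=11: →5(L), so W
n=12: →5(L), so W
n=13: →7(W), 6(W) — all W, so L
n=14: →8(W), 7(W) — all W, so L
n=15: →9(W), 8(W) — all W, so L
n=16: →10(W), 9(W) — all W, so L
n=17: →11(W), 10(W) — all W, so L
n=18: →12(W), 11(W) — all W, so L
n=19: →13(L), so W
n=20: →14(L), so W
n=21: →15(L), so W
n=22: →16(L), so W
n=23: →17(L), so W
n=24: →18(L), so W
n=25: →18(L), so W
n=26: →20(W), 19(W) — all W, so L
L entries with 0 ≤ n ≤ 26: n = 0, 1, 2, 3, 4, 5, 13, 14, 15, 16, 17, 18, 26; that makes 13.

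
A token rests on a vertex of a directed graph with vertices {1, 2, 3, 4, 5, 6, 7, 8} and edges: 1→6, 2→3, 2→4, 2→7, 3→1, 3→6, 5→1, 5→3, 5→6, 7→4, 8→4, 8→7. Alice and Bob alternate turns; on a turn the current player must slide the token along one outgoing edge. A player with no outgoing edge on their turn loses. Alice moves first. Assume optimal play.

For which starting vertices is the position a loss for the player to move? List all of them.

4, 6

Label each position W (a win for the player to move) or L (a loss). A position with no legal move is L; any other position is W exactly when some move reaches an L, and L when every move reaches a W.
Every edge goes from a vertex to one that appears earlier in the order 6, 4, 1, 7, 3, 2, 5, 8, so processing vertices in that order labels each vertex after all of its successors.
6: no outgoing edge → L
4: no outgoing edge → L
1: reaches L-position 6 → W
7: reaches L-position 4 → W
3: reaches L-position 6 → W
2: reaches L-position 4 → W
5: reaches L-position 6 → W
8: reaches L-position 4 → W
Reading off the rows marked L gives the requested list; there are 2 such vertices.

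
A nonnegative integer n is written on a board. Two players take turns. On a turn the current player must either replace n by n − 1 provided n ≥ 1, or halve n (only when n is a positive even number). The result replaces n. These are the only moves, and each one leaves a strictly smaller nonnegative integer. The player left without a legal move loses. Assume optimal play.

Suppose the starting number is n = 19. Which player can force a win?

Positions with no move are L. A position that does have a move is losing for the player to move precisely when every available move leads to a winning position for the opponent. Fill in the labels:
n=0: no move → L
n=1: W (go to 0, an L position)
n=2: L (sole option 1(W) is W)
n=3: W (go to 2, an L position)
n=4: W (go to 2, an L position)
n=5: L (sole option 4(W) is W)
n=6: W (go to 5, an L position)
n=7: L (sole option 6(W) is W)
n=8: W (go to 7, an L position)
n=9: L (sole option 8(W) is W)
n=10: W (go to 5, an L position)
n=11: L (sole option 10(W) is W)
n=12: W (go to 11, an L position)
n=13: L (sole option 12(W) is W)
n=14: W (go to 7, an L position)
n=15: L (sole option 14(W) is W)
n=16: W (go to 15, an L position)
n=17: L (sole option 16(W) is W)
n=18: W (go to 9, an L position)
n=19: L (sole option 18(W) is W)
The starting position 19 is L: whatever the player to move does, the opponent receives a W position.

The second player wins.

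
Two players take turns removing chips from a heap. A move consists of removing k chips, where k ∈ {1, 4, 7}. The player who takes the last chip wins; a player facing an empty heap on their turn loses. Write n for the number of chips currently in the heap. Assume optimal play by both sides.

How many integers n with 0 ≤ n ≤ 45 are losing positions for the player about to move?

Work bottom-up. With no move the player to move loses. Otherwise the position is W if at least one move leads to an L position for the opponent, and L if every move leads to a W.
n=0: no move → L
n=1: W (go to 0, an L position)
n=2: L (sole option 1(W) is W)
n=3: W (go to 2, an L position)
n=4: W (go to 0, an L position)
n=5: L (options 4(W), 1(W) are all W)
n=6: W (go to 5, an L position)
n=7: W (go to 0, an L position)
n=8: L (options 7(W), 4(W), 1(W) are all W)
n=9: W (go to 8, an L position)
n=10: L (options 9(W), 6(W), 3(W) are all W)
n=11: W (go to 10, an L position)
n=12: W (go to 8, an L position)
n=13: L (options 12(W), 9(W), 6(W) are all W)
n=14: W (go to 13, an L position)
n=15: W (go to 8, an L position)
n=16: L (options 15(W), 12(W), 9(W) are all W)
n=17: W (go to 16, an L position)
n=18: L (options 17(W), 14(W), 11(W) are all W)
n=19: W (go to 18, an L position)
n=20: W (go to 16, an L position)
n=21: L (options 20(W), 17(W), 14(W) are all W)
n=22: W (go to 21, an L position)
n=23: W (go to 16, an L position)
n=24: L (options 23(W), 20(W), 17(W) are all W)
n=25: W (go to 24, an L position)
n=26: L (options 25(W), 22(W), 19(W) are all W)
n=27: W (go to 26, an L position)
n=28: W (go to 24, an L position)
n=29: L (options 28(W), 25(W), 22(W) are all W)
n=30: W (go to 29, an L position)
n=31: W (go to 24, an L position)
n=32: L (options 31(W), 28(W), 25(W) are all W)
n=33: W (go to 32, an L position)
n=34: L (options 33(W), 30(W), 27(W) are all W)
n=35: W (go to 34, an L position)
n=36: W (go to 32, an L position)
n=37: L (options 36(W), 33(W), 30(W) are all W)
n=38: W (go to 37, an L position)
n=39: W (go to 32, an L position)
n=40: L (options 39(W), 36(W), 33(W) are all W)
n=41: W (go to 40, an L position)
n=42: L (options 41(W), 38(W), 35(W) are all W)
n=43: W (go to 42, an L position)
n=44: W (go to 40, an L position)
n=45: L (options 44(W), 41(W), 38(W) are all W)
L entries with 0 ≤ n ≤ 45: n = 0, 2, 5, 8, 10, 13, 16, 18, 21, 24, 26, 29, 32, 34, 37, 40, 42, 45; that makes 18.

18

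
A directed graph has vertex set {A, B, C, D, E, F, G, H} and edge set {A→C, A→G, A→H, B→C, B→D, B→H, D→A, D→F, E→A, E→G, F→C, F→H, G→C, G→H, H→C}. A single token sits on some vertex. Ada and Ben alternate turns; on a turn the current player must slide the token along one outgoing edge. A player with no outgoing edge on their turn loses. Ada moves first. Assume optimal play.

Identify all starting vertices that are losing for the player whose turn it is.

Work bottom-up. With no move the player to move loses. Otherwise the position is W if at least one move leads to an L position for the opponent, and L if every move leads to a W.
Every edge goes from a vertex to one that appears earlier in the order C, H, G, F, A, D, B, E, so processing vertices in that order labels each vertex after all of its successors.
C: no outgoing edge → L
H: can move to C, which is L ⇒ W
G: can move to C, which is L ⇒ W
F: can move to C, which is L ⇒ W
A: can move to C, which is L ⇒ W
D: moves to A(W), F(W); every one is W ⇒ L
B: can move to D, which is L ⇒ W
E: moves to A(W), G(W); every one is W ⇒ L
Reading off the rows marked L gives the requested list; there are 3 such vertices.

C, D, E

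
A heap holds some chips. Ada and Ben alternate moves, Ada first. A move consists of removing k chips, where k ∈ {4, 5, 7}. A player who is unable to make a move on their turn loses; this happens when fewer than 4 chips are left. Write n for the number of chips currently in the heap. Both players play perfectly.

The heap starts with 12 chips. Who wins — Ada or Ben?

Compute win/loss labels from the base case upward. A position with no move is L. Any other position is W if it can reach an L in one move, else L.
n=0: no move → L
n=1: no move → L
n=2: no move → L
n=3: no move → L
n=4: reaches L-position 0 → W
n=5: reaches L-position 1 → W
n=6: reaches L-position 2 → W
n=7: reaches L-position 3 → W
n=8: reaches L-position 3 → W
n=9: reaches L-position 2 → W
n=10: reaches L-position 3 → W
n=11: only reaches 7(W), 6(W), 4(W), all W → L
n=12: only reaches 8(W), 7(W), 5(W), all W → L
Every move from 12 reaches a W position, so the mover loses.

Ben wins.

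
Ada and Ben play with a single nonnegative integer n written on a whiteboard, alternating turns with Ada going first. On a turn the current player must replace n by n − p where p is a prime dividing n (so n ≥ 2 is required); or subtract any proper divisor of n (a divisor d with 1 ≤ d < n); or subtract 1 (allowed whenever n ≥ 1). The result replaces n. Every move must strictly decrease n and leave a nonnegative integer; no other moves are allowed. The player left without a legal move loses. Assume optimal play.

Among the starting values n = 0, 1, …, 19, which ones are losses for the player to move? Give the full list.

0, 4, 9, 14

Work bottom-up. With no move the player to move loses. Otherwise the position is W if at least one move leads to an L position for the opponent, and L if every move leads to a W.
n=0: no move → L
n=1: reaches L-position 0 → W
n=2: reaches L-position 0 → W
n=3: reaches L-position 0 → W
n=4: only reaches 2(W), 3(W), all W → L
n=5: reaches L-position 0 → W
n=6: reaches L-position 4 → W
n=7: reaches L-position 0 → W
n=8: reaches L-position 4 → W
n=9: only reaches 6(W), 8(W), all W → L
n=10: reaches L-position 9 → W
n=11: reaches L-position 0 → W
n=12: reaches L-position 9 → W
n=13: reaches L-position 0 → W
n=14: only reaches 7(W), 12(W), 13(W), all W → L
n=15: reaches L-position 14 → W
n=16: reaches L-position 14 → W
n=17: reaches L-position 0 → W
n=18: reaches L-position 9 → W
n=19: reaches L-position 0 → W
Reading off the rows marked L gives the requested list; there are 4 such values of n.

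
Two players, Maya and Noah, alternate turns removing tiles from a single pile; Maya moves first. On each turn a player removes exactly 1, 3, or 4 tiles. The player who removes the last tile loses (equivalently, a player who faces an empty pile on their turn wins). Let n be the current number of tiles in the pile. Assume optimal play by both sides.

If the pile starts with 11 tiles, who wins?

Maya wins.

Use the standard recursion: the mover wins at a terminal position; elsewhere, the mover wins exactly when some move hands the opponent an L position.
n=0: no move; the opponent has just taken the last tile and therefore loses → W
n=1: →0(W) only, which is W, so L
n=2: →1(L), so W
n=3: →2(W), 0(W) — all W, so L
n=4: →3(L), so W
n=5: →1(L), so W
n=6: →3(L), so W
n=7: →3(L), so W
n=8: →7(W), 5(W), 4(W) — all W, so L
n=9: →8(L), so W
n=10: →9(W), 7(W), 6(W) — all W, so L
n=11: →10(L), so W
From 11 Maya can remove 1, leaving 10, reaching an L position.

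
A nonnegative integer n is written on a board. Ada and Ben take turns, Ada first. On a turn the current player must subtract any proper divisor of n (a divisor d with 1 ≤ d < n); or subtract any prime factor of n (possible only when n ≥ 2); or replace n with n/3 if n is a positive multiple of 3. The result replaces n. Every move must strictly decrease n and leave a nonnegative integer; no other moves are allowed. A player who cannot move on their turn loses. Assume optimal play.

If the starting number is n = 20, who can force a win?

Ben wins.

Label each position W (a win for the player to move) or L (a loss). A position with no legal move is L; any other position is W exactly when some move reaches an L, and L when every move reaches a W.
n=0: no move → L
n=1: no move → L
n=2: →0(L), so W
n=3: →0(L), so W
n=4: →2(W), 3(W) — all W, so L
n=5: →0(L), so W
n=6: →4(L), so W
n=7: →0(L), so W
n=8: →4(L), so W
n=9: →3(W), 6(W), 8(W) — all W, so L
n=10: →9(L), so W
n=11: →0(L), so W
n=12: →4(L), so W
n=13: →0(L), so W
n=14: →7(W), 12(W), 13(W) — all W, so L
n=15: →14(L), so W
n=16: →14(L), so W
n=17: →0(L), so W
n=18: →9(L), so W
n=19: →0(L), so W
n=20: →10(W), 15(W), 16(W), 18(W), 19(W) — all W, so L
The starting position 20 is L: whatever Ada does, the opponent receives a W position.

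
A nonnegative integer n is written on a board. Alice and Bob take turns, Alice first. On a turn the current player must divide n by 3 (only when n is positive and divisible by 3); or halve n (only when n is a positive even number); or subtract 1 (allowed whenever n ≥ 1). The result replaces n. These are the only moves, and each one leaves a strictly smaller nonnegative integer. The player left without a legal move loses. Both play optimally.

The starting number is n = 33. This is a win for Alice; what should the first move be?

Label each position W (a win for the player to move) or L (a loss). A position with no legal move is L; any other position is W exactly when some move reaches an L, and L when every move reaches a W.
n=0: no move → L
n=1: W (go to 0, an L position)
n=2: L (sole option 1(W) is W)
n=3: W (go to 2, an L position)
n=4: W (go to 2, an L position)
n=5: L (sole option 4(W) is W)
n=6: W (go to 2, an L position)
n=7: L (sole option 6(W) is W)
n=8: W (go to 7, an L position)
n=9: L (options 3(W), 8(W) are all W)
n=10: W (go to 5, an L position)
n=11: L (sole option 10(W) is W)
n=12: W (go to 11, an L position)
n=13: L (sole option 12(W) is W)
n=14: W (go to 7, an L position)
n=15: W (go to 5, an L position)
n=16: L (options 8(W), 15(W) are all W)
n=17: W (go to 16, an L position)
n=18: W (go to 9, an L position)
n=19: L (sole option 18(W) is W)
n=20: W (go to 19, an L position)
n=21: W (go to 7, an L position)
n=22: W (go to 11, an L position)
n=23: L (sole option 22(W) is W)
n=24: W (go to 23, an L position)
n=25: L (sole option 24(W) is W)
n=26: W (go to 13, an L position)
n=27: W (go to 9, an L position)
n=28: L (options 14(W), 27(W) are all W)
n=29: W (go to 28, an L position)
n=30: L (options 10(W), 15(W), 29(W) are all W)
n=31: W (go to 30, an L position)
n=32: W (go to 16, an L position)
n=33: W (go to 11, an L position)
From 33, the L positions reachable in one move are: 11.

Move to 11.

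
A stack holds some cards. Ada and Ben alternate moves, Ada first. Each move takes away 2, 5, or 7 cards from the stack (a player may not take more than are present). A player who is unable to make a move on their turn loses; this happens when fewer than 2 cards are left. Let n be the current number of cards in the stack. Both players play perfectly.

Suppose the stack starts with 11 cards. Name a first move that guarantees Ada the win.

Remove 7, leaving 4.

Compute win/loss labels from the base case upward. A position with no move is L. Any other position is W if it can reach an L in one move, else L.
n=0: no move → L
n=1: no move → L
n=2: can move to 0, which is L ⇒ W
n=3: can move to 1, which is L ⇒ W
n=4: the only move is to 2(W), a W ⇒ L
n=5: can move to 0, which is L ⇒ W
n=6: can move to 4, which is L ⇒ W
n=7: can move to 0, which is L ⇒ W
n=8: can move to 1, which is L ⇒ W
n=9: can move to 4, which is L ⇒ W
n=10: moves to 8(W), 5(W), 3(W); every one is W ⇒ L
n=11: can move to 4, which is L ⇒ W
From 11, the L positions reachable in one move are: 4.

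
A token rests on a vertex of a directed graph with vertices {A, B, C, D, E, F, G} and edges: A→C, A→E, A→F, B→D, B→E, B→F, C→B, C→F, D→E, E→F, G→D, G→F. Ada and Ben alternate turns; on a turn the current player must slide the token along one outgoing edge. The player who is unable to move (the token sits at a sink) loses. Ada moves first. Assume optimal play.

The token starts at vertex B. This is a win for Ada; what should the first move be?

Move to D.

Work bottom-up. With no move the player to move loses. Otherwise the position is W if at least one move leads to an L position for the opponent, and L if every move leads to a W.
Every edge goes from a vertex to one that appears earlier in the order F, E, D, B, C, A, G, so processing vertices in that order labels each vertex after all of its successors.
F: no outgoing edge → L
E: can move to F, which is L ⇒ W
D: the only move is to E(W), a W ⇒ L
B: can move to D, which is L ⇒ W
C: can move to F, which is L ⇒ W
A: can move to F, which is L ⇒ W
G: can move to D, which is L ⇒ W
From B, the L positions reachable in one move are: D, F. Any move reaching one of these is winning.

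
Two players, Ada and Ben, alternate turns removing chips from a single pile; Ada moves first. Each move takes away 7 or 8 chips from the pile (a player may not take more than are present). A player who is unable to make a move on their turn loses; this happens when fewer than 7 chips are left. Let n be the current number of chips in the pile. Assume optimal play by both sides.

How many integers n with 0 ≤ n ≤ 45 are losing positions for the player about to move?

Label each position W (a win for the player to move) or L (a loss). A position with no legal move is L; any other position is W exactly when some move reaches an L, and L when every move reaches a W.
n=0: no move → L
n=1: no move → L
n=2: no move → L
n=3: no move → L
n=4: no move → L
n=5: no move → L
n=6: no move → L
n=7: reaches L-position 0 → W
n=8: reaches L-position 1 → W
n=9: reaches L-position 2 → W
n=10: reaches L-position 3 → W
n=11: reaches L-position 4 → W
n=12: reaches L-position 5 → W
n=13: reaches L-position 6 → W
n=14: reaches L-position 6 → W
n=15: only reaches 8(W), 7(W), all W → L
n=16: only reaches 9(W), 8(W), all W → L
n=17: only reaches 10(W), 9(W), all W → L
n=18: only reaches 11(W), 10(W), all W → L
n=19: only reaches 12(W), 11(W), all W → L
n=20: only reaches 13(W), 12(W), all W → L
n=21: only reaches 14(W), 13(W), all W → L
n=22: reaches L-position 15 → W
n=23: reaches L-position 16 → W
n=24: reaches L-position 17 → W
n=25: reaches L-position 18 → W
n=26: reaches L-position 19 → W
n=27: reaches L-position 20 → W
n=28: reaches L-position 21 → W
n=29: reaches L-position 21 → W
n=30: only reaches 23(W), 22(W), all W → L
n=31: only reaches 24(W), 23(W), all W → L
n=32: only reaches 25(W), 24(W), all W → L
n=33: only reaches 26(W), 25(W), all W → L
n=34: only reaches 27(W), 26(W), all W → L
n=35: only reaches 28(W), 27(W), all W → L
n=36: only reaches 29(W), 28(W), all W → L
n=37: reaches L-position 30 → W
n=38: reaches L-position 31 → W
n=39: reaches L-position 32 → W
n=40: reaches L-position 33 → W
n=41: reaches L-position 34 → W
n=42: reaches L-position 35 → W
n=43: reaches L-position 36 → W
n=44: reaches L-position 36 → W
n=45: only reaches 38(W), 37(W), all W → L
L entries with 0 ≤ n ≤ 45: n = 0, 1, 2, 3, 4, 5, 6, 15, 16, 17, 18, 19, 20, 21, 30, 31, 32, 33, 34, 35, 36, 45; that makes 22.

22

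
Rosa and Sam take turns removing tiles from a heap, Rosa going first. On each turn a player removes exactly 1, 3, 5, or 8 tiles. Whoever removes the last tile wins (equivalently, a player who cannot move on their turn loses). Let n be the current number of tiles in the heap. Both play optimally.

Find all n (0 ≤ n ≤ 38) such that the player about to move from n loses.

0, 2, 4, 6, 13, 15, 17, 19, 26, 28, 30, 32

Work bottom-up. With no move the player to move loses. Otherwise the position is W if at least one move leads to an L position for the opponent, and L if every move leads to a W.
n=0: no move → L
n=1: can move to 0, which is L ⇒ W
n=2: the only move is to 1(W), a W ⇒ L
n=3: can move to 2, which is L ⇒ W
n=4: moves to 3(W), 1(W); every one is W ⇒ L
n=5: can move to 4, which is L ⇒ W
n=6: moves to 5(W), 3(W), 1(W); every one is W ⇒ L
n=7: can move to 6, which is L ⇒ W
n=8: can move to 0, which is L ⇒ W
n=9: can move to 6, which is L ⇒ W
n=10: can move to 2, which is L ⇒ W
n=11: can move to 6, which is L ⇒ W
n=12: can move to 4, which is L ⇒ W
n=13: moves to 12(W), 10(W), 8(W), 5(W); every one is W ⇒ L
n=14: can move to 13, which is L ⇒ W
n=15: moves to 14(W), 12(W), 10(W), 7(W); every one is W ⇒ L
n=16: can move to 15, which is L ⇒ W
n=17: moves to 16(W), 14(W), 12(W), 9(W); every one is W ⇒ L
n=18: can move to 17, which is L ⇒ W
n=19: moves to 18(W), 16(W), 14(W), 11(W); every one is W ⇒ L
n=20: can move to 19, which is L ⇒ W
n=21: can move to 13, which is L ⇒ W
n=22: can move to 19, which is L ⇒ W
n=23: can move to 15, which is L ⇒ W
n=24: can move to 19, which is L ⇒ W
n=25: can move to 17, which is L ⇒ W
n=26: moves to 25(W), 23(W), 21(W), 18(W); every one is W ⇒ L
n=27: can move to 26, which is L ⇒ W
n=28: moves to 27(W), 25(W), 23(W), 20(W); every one is W ⇒ L
n=29: can move to 28, which is L ⇒ W
n=30: moves to 29(W), 27(W), 25(W), 22(W); every one is W ⇒ L
n=31: can move to 30, which is L ⇒ W
n=32: moves to 31(W), 29(W), 27(W), 24(W); every one is W ⇒ L
n=33: can move to 32, which is L ⇒ W
n=34: can move to 26, which is L ⇒ W
n=35: can move to 32, which is L ⇒ W
n=36: can move to 28, which is L ⇒ W
n=37: can move to 32, which is L ⇒ W
n=38: can move to 30, which is L ⇒ W
The losing starting values of n are exactly the entries labelled L in this table (12 of them).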